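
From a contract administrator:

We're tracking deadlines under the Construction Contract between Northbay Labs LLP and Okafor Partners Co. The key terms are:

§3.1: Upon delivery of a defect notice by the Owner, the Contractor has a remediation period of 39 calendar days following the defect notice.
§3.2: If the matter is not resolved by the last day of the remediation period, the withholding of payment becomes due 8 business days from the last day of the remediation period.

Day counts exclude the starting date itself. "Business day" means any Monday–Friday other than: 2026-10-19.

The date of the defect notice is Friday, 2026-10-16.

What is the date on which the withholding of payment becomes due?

The last day of the remediation period: 39 calendar days after 2026-10-16 is 2026-11-24.
From Tuesday, 2026-11-24, 8 business days (Nov 25, Nov 26, Nov 27, Nov 30, Dec 1, Dec 2, Dec 3, Dec 4, skipping weekends) brings us to Friday, 2026-12-04, which is the date on which the withholding of payment becomes due.

2026-12-04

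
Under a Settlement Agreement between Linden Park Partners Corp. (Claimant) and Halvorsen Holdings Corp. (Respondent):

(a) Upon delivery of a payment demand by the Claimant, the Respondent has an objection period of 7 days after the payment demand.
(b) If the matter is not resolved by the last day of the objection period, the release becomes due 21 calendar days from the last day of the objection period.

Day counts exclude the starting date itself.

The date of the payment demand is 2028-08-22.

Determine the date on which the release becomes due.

2028-09-19

Adding 7 calendar days to 2028-08-22 gives 2028-08-29, which is the last day of the objection period.
The date on which the release becomes due: 21 calendar days after 2028-08-29 is 2028-09-19.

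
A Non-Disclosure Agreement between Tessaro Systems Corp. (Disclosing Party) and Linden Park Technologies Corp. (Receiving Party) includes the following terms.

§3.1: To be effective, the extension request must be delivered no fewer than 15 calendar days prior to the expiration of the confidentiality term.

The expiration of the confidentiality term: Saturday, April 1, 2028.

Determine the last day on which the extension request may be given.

March 17, 2028

Counting back 15 calendar days from April 1, 2028 gives March 17, 2028.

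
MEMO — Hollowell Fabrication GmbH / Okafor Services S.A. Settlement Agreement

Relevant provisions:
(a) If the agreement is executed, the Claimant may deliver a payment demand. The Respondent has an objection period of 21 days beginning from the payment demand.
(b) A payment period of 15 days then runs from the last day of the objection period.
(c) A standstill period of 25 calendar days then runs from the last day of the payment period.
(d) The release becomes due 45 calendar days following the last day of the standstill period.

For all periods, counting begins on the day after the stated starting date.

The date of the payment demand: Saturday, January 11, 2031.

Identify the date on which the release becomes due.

The last day of the objection period: January 11, 2031 + 21 days = February 1, 2031.
The last day of the payment period: February 1, 2031 + 15 days = February 16, 2031.
The last day of the standstill period: February 16, 2031 + 25 days = March 13, 2031.
Adding 45 calendar days to March 13, 2031 gives April 27, 2031, which is the date on which the release becomes due.

April 27, 2031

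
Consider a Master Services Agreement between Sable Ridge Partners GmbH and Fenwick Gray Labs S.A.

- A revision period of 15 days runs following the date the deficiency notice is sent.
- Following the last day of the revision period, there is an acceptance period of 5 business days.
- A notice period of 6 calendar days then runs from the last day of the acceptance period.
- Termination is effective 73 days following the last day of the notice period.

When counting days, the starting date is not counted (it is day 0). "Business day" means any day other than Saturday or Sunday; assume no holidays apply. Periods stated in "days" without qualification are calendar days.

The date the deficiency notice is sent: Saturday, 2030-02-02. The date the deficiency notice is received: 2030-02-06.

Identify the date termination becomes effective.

2030-05-12

The last day of the revision period: 2030-02-02 + 15 days = 2030-02-17.
The last day of the acceptance period: counting 5 business days from Sunday, 2030-02-17 (Feb 18, Feb 19, Feb 20, Feb 21, Feb 22, skipping weekends) reaches Friday, 2030-02-22.
Adding 6 calendar days to 2030-02-22 gives 2030-02-28, which is the last day of the notice period.
The date termination becomes effective: 73 calendar days after 2030-02-28 is 2030-05-12.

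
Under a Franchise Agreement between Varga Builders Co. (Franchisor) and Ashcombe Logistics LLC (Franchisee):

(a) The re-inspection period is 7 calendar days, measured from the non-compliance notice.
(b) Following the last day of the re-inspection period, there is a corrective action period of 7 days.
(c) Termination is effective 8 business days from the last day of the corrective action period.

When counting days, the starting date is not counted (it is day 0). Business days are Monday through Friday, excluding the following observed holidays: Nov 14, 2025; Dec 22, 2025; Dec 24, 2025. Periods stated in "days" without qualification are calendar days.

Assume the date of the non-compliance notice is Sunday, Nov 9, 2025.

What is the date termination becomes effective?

The last day of the re-inspection period: Nov 9, 2025 + 7 days = Nov 16, 2025.
The last day of the corrective action period: Nov 16, 2025 + 7 days = Nov 23, 2025.
The date termination becomes effective: 8 business days after Sunday, Nov 23, 2025, skipping weekends — Nov 24, Nov 25, Nov 26, Nov 27, Nov 28, Dec 1, Dec 2, Dec 3 — lands on Wednesday, Dec 3, 2025.

Dec 3, 2025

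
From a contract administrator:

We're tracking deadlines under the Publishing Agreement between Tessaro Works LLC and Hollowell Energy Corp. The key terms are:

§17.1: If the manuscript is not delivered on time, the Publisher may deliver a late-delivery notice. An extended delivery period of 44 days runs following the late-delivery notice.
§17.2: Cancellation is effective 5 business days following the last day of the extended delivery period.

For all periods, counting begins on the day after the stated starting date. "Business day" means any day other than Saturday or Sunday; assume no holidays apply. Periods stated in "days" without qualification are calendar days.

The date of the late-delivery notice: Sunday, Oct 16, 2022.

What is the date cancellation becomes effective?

The last day of the extended delivery period: 44 calendar days after Oct 16, 2022 is Nov 29, 2022.
From Tuesday, Nov 29, 2022, 5 business days (Nov 30, Dec 1, Dec 2, Dec 5, Dec 6, skipping weekends) brings us to Tuesday, Dec 6, 2022, which is the date cancellation becomes effective.

Dec 6, 2022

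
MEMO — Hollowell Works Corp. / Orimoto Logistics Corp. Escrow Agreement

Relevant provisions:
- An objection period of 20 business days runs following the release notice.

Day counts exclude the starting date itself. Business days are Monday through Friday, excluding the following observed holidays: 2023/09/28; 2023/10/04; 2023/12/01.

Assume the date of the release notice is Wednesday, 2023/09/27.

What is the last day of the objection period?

The last day of the objection period: counting 20 business days from Wednesday, 2023/09/27 (Sep 29, Oct 2, Oct 3, Oct 5, …, Oct 25, Oct 26, Oct 27, skipping weekends and the listed holidays on Sep 28, Oct 4) reaches Friday, 2023/10/27.

2023/10/27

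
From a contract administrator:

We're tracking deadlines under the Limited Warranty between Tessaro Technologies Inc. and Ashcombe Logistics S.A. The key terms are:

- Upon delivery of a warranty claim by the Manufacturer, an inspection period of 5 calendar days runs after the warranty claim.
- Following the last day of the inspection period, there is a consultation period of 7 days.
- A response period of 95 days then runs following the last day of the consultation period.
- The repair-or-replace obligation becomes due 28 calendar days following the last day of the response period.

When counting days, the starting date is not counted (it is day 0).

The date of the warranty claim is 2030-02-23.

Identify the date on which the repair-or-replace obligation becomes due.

The last day of the inspection period: 5 calendar days after 2030-02-23 is 2030-02-28.
The last day of the consultation period: 2030-02-28 + 7 days = 2030-03-07.
The last day of the response period: 2030-03-07 + 95 days = 2030-06-10.
The date on which the repair-or-replace obligation becomes due: 2030-06-10 + 28 days = 2030-07-08.

2030-07-08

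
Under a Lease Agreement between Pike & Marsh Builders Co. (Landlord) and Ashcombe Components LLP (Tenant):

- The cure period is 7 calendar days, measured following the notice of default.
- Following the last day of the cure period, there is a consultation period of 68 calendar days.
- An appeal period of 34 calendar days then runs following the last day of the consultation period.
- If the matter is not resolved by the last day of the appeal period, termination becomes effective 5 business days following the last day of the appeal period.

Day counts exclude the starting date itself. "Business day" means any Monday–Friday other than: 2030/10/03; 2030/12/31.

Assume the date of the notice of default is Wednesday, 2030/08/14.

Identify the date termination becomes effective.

2030/12/06

The last day of the cure period: 7 calendar days after 2030/08/14 is 2030/08/21.
The last day of the consultation period: 68 calendar days after 2030/08/21 is 2030/10/28.
The last day of the appeal period: 2030/10/28 + 34 days = 2030/12/01.
The date termination becomes effective: 5 business days after Sunday, 2030/12/01, skipping weekends — Dec 2, Dec 3, Dec 4, Dec 5, Dec 6 — lands on Friday, 2030/12/06.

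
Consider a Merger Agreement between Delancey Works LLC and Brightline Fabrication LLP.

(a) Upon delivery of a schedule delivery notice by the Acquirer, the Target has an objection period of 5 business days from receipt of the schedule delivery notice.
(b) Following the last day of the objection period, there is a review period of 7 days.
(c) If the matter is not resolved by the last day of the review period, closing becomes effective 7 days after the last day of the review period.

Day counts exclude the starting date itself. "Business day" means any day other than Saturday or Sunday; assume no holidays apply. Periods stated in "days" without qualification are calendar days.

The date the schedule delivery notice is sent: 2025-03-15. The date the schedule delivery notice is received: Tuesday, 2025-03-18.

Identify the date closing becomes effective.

2025-04-08

The last day of the objection period: counting 5 business days from Tuesday, 2025-03-18 (Mar 19, Mar 20, Mar 21, Mar 24, Mar 25, skipping weekends) reaches Tuesday, 2025-03-25.
Adding 7 calendar days to 2025-03-25 gives 2025-04-01, which is the last day of the review period.
The date closing becomes effective: 7 calendar days after 2025-04-01 is 2025-04-08.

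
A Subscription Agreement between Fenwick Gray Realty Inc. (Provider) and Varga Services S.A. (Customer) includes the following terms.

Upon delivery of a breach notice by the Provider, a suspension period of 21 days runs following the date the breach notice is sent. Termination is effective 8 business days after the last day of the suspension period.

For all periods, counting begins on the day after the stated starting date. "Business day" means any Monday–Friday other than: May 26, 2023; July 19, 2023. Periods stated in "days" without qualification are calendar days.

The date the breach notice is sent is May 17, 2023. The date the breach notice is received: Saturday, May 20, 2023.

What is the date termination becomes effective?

The last day of the suspension period: May 17, 2023 + 21 days = June 7, 2023.
The date termination becomes effective: counting 8 business days from Wednesday, June 7, 2023 (Jun 8, Jun 9, Jun 12, Jun 13, Jun 14, Jun 15, Jun 16, Jun 19, skipping weekends) reaches Monday, June 19, 2023.

June 19, 2023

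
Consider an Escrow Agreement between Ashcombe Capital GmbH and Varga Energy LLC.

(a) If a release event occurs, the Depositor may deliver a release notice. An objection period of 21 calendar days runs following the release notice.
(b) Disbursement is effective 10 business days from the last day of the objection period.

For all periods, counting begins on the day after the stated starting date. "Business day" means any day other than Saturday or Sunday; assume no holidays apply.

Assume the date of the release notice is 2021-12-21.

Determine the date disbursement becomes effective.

2022-01-25

Adding 21 calendar days to 2021-12-21 gives 2022-01-11, which is the last day of the objection period.
The date disbursement becomes effective: 10 business days after Tuesday, 2022-01-11, skipping weekends — Jan 12, Jan 13, Jan 14, Jan 17, Jan 18, Jan 19, Jan 20, Jan 21, Jan 24, Jan 25 — lands on Tuesday, 2022-01-25.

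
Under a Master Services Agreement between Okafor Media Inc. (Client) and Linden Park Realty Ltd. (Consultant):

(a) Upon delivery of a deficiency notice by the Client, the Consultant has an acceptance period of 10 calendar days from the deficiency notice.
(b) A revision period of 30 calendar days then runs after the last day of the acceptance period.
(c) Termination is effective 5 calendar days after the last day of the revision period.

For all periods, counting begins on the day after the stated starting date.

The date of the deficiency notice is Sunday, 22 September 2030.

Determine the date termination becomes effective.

6 November 2030

The last day of the acceptance period: 10 calendar days after 22 September 2030 is 2 October 2030.
Adding 30 calendar days to 2 October 2030 gives 1 November 2030, which is the last day of the revision period.
The date termination becomes effective: 1 November 2030 + 5 days = 6 November 2030.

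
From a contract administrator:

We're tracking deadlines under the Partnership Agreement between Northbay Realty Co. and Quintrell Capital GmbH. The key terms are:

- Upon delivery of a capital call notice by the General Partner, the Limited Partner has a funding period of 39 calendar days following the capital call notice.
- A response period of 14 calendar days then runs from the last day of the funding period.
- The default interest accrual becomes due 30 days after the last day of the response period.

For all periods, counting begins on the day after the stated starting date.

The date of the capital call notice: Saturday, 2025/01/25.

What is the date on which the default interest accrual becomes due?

Adding 39 calendar days to 2025/01/25 gives 2025/03/05, which is the last day of the funding period.
The last day of the response period: 14 calendar days after 2025/03/05 is 2025/03/19.
The date on which the default interest accrual becomes due: 30 calendar days after 2025/03/19 is 2025/04/18.

2025/04/18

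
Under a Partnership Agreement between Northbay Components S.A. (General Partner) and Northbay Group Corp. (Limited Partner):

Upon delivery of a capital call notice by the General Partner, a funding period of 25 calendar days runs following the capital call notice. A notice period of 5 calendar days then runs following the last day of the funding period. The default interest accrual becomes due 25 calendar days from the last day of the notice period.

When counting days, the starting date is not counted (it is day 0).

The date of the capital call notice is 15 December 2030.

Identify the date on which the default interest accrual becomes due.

8 February 2031

The last day of the funding period: 15 December 2030 + 25 days = 9 January 2031.
The last day of the notice period: 9 January 2031 + 5 days = 14 January 2031.
The date on which the default interest accrual becomes due: 14 January 2031 + 25 days = 8 February 2031.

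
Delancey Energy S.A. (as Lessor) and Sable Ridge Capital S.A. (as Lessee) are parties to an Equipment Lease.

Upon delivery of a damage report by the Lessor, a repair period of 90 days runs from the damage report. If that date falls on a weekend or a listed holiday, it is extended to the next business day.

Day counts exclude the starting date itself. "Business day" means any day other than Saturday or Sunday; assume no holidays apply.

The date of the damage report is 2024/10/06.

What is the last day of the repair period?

2025/01/06

The last day of the repair period: 2024/10/06 + 90 days = 2025/01/04. That falls on a Saturday, so it rolls to the next business day, Monday, 2025/01/06.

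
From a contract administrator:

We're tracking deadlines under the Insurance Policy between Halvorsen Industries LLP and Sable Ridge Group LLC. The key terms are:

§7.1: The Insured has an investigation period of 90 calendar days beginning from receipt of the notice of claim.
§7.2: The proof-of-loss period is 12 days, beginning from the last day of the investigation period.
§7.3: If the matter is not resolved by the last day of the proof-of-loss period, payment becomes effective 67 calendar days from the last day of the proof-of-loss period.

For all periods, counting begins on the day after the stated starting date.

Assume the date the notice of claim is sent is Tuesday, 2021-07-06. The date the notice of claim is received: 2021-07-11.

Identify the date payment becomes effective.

The last day of the investigation period: 90 calendar days after 2021-07-11 is 2021-10-09.
The last day of the proof-of-loss period: 12 calendar days after 2021-10-09 is 2021-10-21.
Adding 67 calendar days to 2021-10-21 gives 2021-12-27, which is the date payment becomes effective.

2021-12-27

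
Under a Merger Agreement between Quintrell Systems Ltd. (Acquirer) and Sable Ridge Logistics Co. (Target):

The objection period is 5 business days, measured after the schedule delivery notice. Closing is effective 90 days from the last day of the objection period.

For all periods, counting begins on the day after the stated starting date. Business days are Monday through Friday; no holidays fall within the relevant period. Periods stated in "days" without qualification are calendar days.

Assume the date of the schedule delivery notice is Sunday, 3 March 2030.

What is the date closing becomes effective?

The last day of the objection period: 5 business days after Sunday, 3 March 2030, skipping weekends — Mar 4, Mar 5, Mar 6, Mar 7, Mar 8 — lands on Friday, 8 March 2030.
Adding 90 calendar days to 8 March 2030 gives 6 June 2030, which is the date closing becomes effective.

6 June 2030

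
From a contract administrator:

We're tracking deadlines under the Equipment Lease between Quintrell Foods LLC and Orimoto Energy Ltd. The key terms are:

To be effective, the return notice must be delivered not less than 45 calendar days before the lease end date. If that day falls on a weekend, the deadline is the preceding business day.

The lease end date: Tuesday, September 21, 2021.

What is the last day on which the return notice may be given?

August 6, 2021

Counting back 45 calendar days from September 21, 2021 gives August 7, 2021. That is a Saturday, so the deadline moves back to Friday, August 6, 2021.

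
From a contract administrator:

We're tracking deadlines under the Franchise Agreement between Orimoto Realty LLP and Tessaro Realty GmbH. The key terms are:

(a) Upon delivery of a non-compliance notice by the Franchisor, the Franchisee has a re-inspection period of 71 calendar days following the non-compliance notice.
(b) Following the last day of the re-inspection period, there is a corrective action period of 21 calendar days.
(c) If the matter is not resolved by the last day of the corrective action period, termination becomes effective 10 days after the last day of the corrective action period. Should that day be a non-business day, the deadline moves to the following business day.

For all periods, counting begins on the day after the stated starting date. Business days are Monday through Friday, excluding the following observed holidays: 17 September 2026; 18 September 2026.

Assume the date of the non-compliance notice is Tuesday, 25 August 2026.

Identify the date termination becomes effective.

Adding 71 calendar days to 25 August 2026 gives 4 November 2026, which is the last day of the re-inspection period.
Adding 21 calendar days to 4 November 2026 gives 25 November 2026, which is the last day of the corrective action period.
Adding 10 calendar days to 25 November 2026 gives 5 December 2026, which is the date termination becomes effective. That falls on a Saturday, so it rolls to the next business day, Monday, 7 December 2026.

7 December 2026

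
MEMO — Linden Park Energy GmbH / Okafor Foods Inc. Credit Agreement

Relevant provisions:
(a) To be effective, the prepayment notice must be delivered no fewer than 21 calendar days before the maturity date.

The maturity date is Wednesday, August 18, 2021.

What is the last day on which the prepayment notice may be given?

August 18, 2021 minus 21 days is July 28, 2021.

July 28, 2021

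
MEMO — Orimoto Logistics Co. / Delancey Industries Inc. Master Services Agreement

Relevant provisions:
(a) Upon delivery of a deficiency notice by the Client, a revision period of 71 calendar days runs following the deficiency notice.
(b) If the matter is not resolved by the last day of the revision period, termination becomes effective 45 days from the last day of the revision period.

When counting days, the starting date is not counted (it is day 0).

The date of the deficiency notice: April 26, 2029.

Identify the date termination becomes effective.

Adding 71 calendar days to April 26, 2029 gives July 6, 2029, which is the last day of the revision period.
The date termination becomes effective: 45 calendar days after July 6, 2029 is August 20, 2029.

August 20, 2029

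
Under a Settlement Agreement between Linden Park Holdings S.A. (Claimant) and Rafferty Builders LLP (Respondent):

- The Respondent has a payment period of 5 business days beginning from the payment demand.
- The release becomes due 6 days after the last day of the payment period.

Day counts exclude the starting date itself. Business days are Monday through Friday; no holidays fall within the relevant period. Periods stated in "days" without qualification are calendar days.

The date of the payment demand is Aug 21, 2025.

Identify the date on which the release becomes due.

Sep 3, 2025

From Thursday, Aug 21, 2025, 5 business days (Aug 22, Aug 25, Aug 26, Aug 27, Aug 28, skipping weekends) brings us to Thursday, Aug 28, 2025, which is the last day of the payment period.
Adding 6 calendar days to Aug 28, 2025 gives Sep 3, 2025, which is the date on which the release becomes due.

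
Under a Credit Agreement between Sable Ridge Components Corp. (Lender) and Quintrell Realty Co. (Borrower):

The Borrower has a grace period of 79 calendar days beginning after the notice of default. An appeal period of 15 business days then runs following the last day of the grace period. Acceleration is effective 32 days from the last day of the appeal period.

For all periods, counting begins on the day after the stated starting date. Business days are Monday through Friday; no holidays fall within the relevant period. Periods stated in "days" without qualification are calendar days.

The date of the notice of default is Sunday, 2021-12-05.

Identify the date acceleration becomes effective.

The last day of the grace period: 2021-12-05 + 79 days = 2022-02-22.
From Tuesday, 2022-02-22, 15 business days (Feb 23, Feb 24, Feb 25, Feb 28, …, Mar 11, Mar 14, Mar 15, skipping weekends) brings us to Tuesday, 2022-03-15, which is the last day of the appeal period.
The date acceleration becomes effective: 2022-03-15 + 32 days = 2022-04-16.

2022-04-16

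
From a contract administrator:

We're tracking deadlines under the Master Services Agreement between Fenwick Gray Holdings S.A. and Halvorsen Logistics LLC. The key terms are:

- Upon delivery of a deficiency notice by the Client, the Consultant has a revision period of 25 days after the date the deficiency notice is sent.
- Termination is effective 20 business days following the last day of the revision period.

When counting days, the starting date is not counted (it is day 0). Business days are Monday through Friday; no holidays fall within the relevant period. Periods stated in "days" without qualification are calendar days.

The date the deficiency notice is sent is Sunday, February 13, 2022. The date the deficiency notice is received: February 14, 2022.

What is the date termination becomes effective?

April 7, 2022

The last day of the revision period: February 13, 2022 + 25 days = March 10, 2022.
The date termination becomes effective: counting 20 business days from Thursday, March 10, 2022 (Mar 11, Mar 14, Mar 15, Mar 16, …, Apr 5, Apr 6, Apr 7, skipping weekends) reaches Thursday, April 7, 2022.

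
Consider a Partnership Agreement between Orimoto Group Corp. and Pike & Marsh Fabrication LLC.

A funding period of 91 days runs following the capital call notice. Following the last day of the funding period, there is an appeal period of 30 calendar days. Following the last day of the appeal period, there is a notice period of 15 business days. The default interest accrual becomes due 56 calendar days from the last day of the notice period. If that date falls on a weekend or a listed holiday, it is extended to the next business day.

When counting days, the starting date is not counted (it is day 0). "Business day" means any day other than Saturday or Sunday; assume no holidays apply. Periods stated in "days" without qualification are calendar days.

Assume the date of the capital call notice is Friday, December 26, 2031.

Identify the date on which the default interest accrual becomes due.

The last day of the funding period: 91 calendar days after December 26, 2031 is March 26, 2032.
The last day of the appeal period: March 26, 2032 + 30 days = April 25, 2032.
The last day of the notice period: 15 business days after Sunday, April 25, 2032, skipping weekends — Apr 26, Apr 27, Apr 28, Apr 29, …, May 12, May 13, May 14 — lands on Friday, May 14, 2032.
The date on which the default interest accrual becomes due: 56 calendar days after May 14, 2032 is July 9, 2032. July 9, 2032 is a Friday, so no roll-forward applies.

July 9, 2032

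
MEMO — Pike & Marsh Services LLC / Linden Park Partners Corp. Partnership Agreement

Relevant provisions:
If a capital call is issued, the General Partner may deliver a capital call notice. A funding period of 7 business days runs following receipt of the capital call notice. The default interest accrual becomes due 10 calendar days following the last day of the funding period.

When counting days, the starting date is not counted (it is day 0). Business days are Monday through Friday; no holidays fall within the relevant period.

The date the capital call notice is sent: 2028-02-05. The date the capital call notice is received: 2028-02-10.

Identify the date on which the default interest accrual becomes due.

2028-03-02

From Thursday, 2028-02-10, 7 business days (Feb 11, Feb 14, Feb 15, Feb 16, Feb 17, Feb 18, Feb 21, skipping weekends) brings us to Monday, 2028-02-21, which is the last day of the funding period.
The date on which the default interest accrual becomes due: 10 calendar days after 2028-02-21 is 2028-03-02.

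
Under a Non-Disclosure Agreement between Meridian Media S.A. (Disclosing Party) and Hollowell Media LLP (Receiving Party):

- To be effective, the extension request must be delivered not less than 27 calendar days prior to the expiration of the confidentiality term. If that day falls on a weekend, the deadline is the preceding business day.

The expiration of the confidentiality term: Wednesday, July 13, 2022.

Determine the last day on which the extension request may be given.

June 16, 2022

Counting back 27 calendar days from July 13, 2022 gives June 16, 2022. That is a Thursday, so no adjustment is needed.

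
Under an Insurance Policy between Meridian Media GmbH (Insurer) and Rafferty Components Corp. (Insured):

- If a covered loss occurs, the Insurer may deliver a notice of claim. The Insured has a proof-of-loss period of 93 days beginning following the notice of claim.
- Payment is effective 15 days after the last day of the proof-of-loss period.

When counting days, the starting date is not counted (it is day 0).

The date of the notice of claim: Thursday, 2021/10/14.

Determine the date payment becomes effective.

Adding 93 calendar days to 2021/10/14 gives 2022/01/15, which is the last day of the proof-of-loss period.
The date payment becomes effective: 2022/01/15 + 15 days = 2022/01/30.

2022/01/30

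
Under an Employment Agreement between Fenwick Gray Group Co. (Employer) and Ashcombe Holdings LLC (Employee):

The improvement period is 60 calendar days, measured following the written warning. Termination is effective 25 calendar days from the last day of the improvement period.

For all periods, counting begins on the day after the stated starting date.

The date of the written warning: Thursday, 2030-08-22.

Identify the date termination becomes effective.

2030-11-15

Adding 60 calendar days to 2030-08-22 gives 2030-10-21, which is the last day of the improvement period.
The date termination becomes effective: 25 calendar days after 2030-10-21 is 2030-11-15.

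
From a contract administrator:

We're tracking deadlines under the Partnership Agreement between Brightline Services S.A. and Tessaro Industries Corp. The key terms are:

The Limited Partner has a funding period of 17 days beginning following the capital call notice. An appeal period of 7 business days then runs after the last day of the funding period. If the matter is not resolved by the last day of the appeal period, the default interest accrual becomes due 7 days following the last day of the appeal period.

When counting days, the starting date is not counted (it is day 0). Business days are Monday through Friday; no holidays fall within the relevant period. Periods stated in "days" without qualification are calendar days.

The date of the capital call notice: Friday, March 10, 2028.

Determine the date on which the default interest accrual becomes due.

April 12, 2028

Adding 17 calendar days to March 10, 2028 gives March 27, 2028, which is the last day of the funding period.
The last day of the appeal period: counting 7 business days from Monday, March 27, 2028 (Mar 28, Mar 29, Mar 30, Mar 31, Apr 3, Apr 4, Apr 5, skipping weekends) reaches Wednesday, April 5, 2028.
The date on which the default interest accrual becomes due: 7 calendar days after April 5, 2028 is April 12, 2028.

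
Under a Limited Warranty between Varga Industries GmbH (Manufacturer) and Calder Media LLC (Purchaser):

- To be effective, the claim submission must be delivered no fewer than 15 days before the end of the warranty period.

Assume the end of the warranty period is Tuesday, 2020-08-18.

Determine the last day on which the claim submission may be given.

2020-08-18 minus 15 days is 2020-08-03.

2020-08-03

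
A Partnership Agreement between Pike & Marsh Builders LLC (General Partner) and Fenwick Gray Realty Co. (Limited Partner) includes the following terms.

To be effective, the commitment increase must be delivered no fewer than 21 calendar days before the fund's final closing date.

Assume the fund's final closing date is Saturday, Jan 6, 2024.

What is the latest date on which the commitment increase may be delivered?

Jan 6, 2024 minus 21 days is Dec 16, 2023.

Dec 16, 2023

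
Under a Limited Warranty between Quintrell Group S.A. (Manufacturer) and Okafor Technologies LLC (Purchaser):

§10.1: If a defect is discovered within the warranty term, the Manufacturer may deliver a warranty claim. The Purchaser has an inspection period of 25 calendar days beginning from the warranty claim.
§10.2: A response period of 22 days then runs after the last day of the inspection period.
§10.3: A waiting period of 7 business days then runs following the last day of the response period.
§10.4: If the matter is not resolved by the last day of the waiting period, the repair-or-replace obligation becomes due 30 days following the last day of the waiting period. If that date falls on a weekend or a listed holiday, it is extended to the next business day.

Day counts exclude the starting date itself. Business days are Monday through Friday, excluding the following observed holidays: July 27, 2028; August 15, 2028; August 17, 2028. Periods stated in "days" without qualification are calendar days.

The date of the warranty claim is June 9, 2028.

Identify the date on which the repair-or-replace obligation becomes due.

The last day of the inspection period: June 9, 2028 + 25 days = July 4, 2028.
Adding 22 calendar days to July 4, 2028 gives July 26, 2028, which is the last day of the response period.
The last day of the waiting period: 7 business days after Wednesday, July 26, 2028, skipping weekends and the listed holiday on Jul 27 — Jul 28, Jul 31, Aug 1, Aug 2, Aug 3, Aug 4, Aug 7 — lands on Monday, August 7, 2028.
Adding 30 calendar days to August 7, 2028 gives September 6, 2028, which is the date on which the repair-or-replace obligation becomes due. September 6, 2028 is a Wednesday and is not a listed holiday, so no roll-forward applies.

September 6, 2028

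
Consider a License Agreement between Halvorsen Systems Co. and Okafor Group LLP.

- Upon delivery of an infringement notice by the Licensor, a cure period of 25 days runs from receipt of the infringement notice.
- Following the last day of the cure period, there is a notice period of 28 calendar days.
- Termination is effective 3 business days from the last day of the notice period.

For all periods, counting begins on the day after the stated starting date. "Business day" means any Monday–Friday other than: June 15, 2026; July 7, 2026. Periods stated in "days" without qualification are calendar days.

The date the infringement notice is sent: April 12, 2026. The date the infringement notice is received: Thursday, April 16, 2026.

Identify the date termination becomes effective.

The last day of the cure period: April 16, 2026 + 25 days = May 11, 2026.
Adding 28 calendar days to May 11, 2026 gives June 8, 2026, which is the last day of the notice period.
The date termination becomes effective: 3 business days after Monday, June 8, 2026, skipping weekends — Jun 9, Jun 10, Jun 11 — lands on Thursday, June 11, 2026.

June 11, 2026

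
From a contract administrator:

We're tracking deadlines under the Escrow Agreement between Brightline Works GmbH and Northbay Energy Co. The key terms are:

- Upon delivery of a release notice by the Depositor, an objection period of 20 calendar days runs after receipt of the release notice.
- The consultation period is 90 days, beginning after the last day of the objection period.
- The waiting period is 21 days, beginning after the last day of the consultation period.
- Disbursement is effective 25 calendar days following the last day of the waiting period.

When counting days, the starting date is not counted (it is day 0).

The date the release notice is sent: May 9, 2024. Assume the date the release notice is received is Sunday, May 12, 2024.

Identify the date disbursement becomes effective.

The last day of the objection period: 20 calendar days after May 12, 2024 is Jun 1, 2024.
Adding 90 calendar days to Jun 1, 2024 gives Aug 30, 2024, which is the last day of the consultation period.
The last day of the waiting period: 21 calendar days after Aug 30, 2024 is Sep 20, 2024.
The date disbursement becomes effective: 25 calendar days after Sep 20, 2024 is Oct 15, 2024.

Oct 15, 2024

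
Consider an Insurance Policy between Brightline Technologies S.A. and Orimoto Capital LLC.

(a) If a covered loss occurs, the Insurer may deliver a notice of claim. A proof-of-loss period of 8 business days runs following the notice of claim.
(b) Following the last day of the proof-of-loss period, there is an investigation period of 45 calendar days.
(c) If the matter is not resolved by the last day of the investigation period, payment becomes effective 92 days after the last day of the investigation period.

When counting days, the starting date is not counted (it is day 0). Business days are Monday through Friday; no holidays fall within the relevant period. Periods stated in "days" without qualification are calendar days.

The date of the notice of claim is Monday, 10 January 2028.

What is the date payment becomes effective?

The last day of the proof-of-loss period: 8 business days after Monday, 10 January 2028, skipping weekends — Jan 11, Jan 12, Jan 13, Jan 14, Jan 17, Jan 18, Jan 19, Jan 20 — lands on Thursday, 20 January 2028.
Adding 45 calendar days to 20 January 2028 gives 5 March 2028, which is the last day of the investigation period.
The date payment becomes effective: 92 calendar days after 5 March 2028 is 5 June 2028.

5 June 2028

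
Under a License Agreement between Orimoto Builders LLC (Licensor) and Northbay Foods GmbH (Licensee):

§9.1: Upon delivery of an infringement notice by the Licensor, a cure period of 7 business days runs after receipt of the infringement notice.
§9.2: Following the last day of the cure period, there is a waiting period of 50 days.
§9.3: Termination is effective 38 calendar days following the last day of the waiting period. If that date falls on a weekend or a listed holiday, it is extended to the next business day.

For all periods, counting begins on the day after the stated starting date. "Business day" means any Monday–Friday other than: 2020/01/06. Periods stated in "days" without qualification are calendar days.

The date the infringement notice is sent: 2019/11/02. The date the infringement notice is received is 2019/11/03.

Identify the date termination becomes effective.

From Sunday, 2019/11/03, 7 business days (Nov 4, Nov 5, Nov 6, Nov 7, Nov 8, Nov 11, Nov 12, skipping weekends) brings us to Tuesday, 2019/11/12, which is the last day of the cure period.
The last day of the waiting period: 50 calendar days after 2019/11/12 is 2020/01/01.
Adding 38 calendar days to 2020/01/01 gives 2020/02/08, which is the date termination becomes effective. That falls on a Saturday, so it rolls to the next business day, Monday, 2020/02/10.

2020/02/10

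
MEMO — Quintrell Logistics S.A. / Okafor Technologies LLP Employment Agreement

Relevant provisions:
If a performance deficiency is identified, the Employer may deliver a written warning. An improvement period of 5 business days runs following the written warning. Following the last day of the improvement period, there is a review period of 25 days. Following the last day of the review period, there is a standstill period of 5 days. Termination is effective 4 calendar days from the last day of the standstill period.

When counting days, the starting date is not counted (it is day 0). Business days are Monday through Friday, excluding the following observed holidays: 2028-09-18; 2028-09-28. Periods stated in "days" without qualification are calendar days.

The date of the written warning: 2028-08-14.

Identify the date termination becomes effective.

From Monday, 2028-08-14, 5 business days (Aug 15, Aug 16, Aug 17, Aug 18, Aug 21, skipping weekends) brings us to Monday, 2028-08-21, which is the last day of the improvement period.
Adding 25 calendar days to 2028-08-21 gives 2028-09-15, which is the last day of the review period.
The last day of the standstill period: 5 calendar days after 2028-09-15 is 2028-09-20.
The date termination becomes effective: 4 calendar days after 2028-09-20 is 2028-09-24.

2028-09-24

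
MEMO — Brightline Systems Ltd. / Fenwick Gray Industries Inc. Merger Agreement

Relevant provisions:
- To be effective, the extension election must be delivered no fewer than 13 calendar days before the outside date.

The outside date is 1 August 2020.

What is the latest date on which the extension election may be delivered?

19 July 2020

1 August 2020 minus 13 days is 19 July 2020.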